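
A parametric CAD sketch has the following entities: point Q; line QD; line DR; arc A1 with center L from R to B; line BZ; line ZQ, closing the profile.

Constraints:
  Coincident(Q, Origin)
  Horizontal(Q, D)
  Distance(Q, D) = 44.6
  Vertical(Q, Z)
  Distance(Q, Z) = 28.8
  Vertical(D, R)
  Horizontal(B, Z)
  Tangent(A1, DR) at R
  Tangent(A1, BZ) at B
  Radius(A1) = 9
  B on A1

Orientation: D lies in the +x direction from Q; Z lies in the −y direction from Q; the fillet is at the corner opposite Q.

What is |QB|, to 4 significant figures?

45.79

Q is at the origin; QD is horizontal with |QD| = 44.6 and D on the +x side, so D = (44.60, 0.000). Q and Z share the same x with |QZ| = 28.8 and Z on the −y side, so Z = (0.000, -28.80). The virtual corner opposite Q is at (44.60, -28.80). Since A1 is tangent to DR there, LR ⟂ DR and the tangent condition forces LB to be normal to BZ, with radius 9.0, so the center L sits 9.0 in from both sides at L = (35.60, -19.80). That places the tangent points at R = (44.60, -19.80) on DR and B = (35.60, -28.80) on BZ. Then |QB| = |B − Q| = 45.79.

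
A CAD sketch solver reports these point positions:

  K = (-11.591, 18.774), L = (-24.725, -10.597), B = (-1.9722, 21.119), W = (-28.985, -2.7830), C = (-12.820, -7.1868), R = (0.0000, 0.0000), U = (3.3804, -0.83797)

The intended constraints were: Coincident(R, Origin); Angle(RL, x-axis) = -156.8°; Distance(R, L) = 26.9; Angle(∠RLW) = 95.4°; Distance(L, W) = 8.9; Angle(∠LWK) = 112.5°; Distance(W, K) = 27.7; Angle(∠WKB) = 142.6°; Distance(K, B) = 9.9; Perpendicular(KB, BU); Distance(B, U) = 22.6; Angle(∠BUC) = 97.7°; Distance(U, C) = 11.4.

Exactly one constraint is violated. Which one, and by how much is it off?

Distance(U, C) = 11.4 — off by 6.00.

R = (0.00, 0.00) ✓; RL at -156.8° ✓; |RL| = 26.90 ✓; ∠RLW = 95.40° ✓; |LW| = 8.900 ✓; ∠LWK = 112.5° ✓; |WK| = 27.70 ✓; ∠WKB = 142.6° ✓; |KB| = 9.901 ✓; ∠(KB, BU) = 90.00° ✓; |BU| = 22.60 ✓; ∠BUC = 97.70° ✓; |UC| = 17.40 ✗.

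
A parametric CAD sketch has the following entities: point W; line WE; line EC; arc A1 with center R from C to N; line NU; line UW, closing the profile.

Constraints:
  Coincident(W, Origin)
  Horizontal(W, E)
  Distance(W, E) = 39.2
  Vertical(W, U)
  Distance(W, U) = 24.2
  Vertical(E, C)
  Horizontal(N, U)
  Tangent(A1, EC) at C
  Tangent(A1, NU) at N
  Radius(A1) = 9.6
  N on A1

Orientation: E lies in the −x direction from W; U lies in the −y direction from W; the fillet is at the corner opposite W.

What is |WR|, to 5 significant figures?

33.005

W is at the origin; WE is horizontal with |WE| = 39.2 and E on the −x side, so E = (-39.200, 0.0000). WU is vertical with |WU| = 24.2 and U on the −y side, so U = (0.0000, -24.200). The virtual corner opposite W is at (-39.200, -24.200). The tangent condition forces RC to be normal to EC and A1 meets NU tangentially, so RN is at right angles to NU, with radius 9.6, so the center R sits 9.6 in from both sides at R = (-29.600, -14.600). Then |WR| = |R − W| = 33.005.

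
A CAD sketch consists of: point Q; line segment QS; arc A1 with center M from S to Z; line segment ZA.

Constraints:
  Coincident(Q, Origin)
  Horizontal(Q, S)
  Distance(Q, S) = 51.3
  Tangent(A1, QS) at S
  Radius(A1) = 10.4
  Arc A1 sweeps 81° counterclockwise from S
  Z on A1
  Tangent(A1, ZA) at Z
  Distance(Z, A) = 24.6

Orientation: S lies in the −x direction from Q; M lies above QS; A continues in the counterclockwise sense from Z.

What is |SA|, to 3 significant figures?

36.0

Q is at the origin; QS is horizontal with |QS| = 51.3 and S on the −x side, so S = (-51.3, 0.00). Tangency of A1 to QS means the radius MS is perpendicular to QS, so M = S + (0, 10.4) = (-51.3, 10.4). On A1, S sits at bearing -90° from M; an 81° counterclockwise sweep puts Z at bearing -9°, so Z = M + 10.4·(cos -9°, sin -9°) = (-41.0, 8.77). The tangent condition forces MZ to be normal to ZA, so ZA runs along (−sin -9°, cos -9°); with |ZA| = 24.6, A = (-37.2, 33.1). Then |SA| = |A − S| = 36.0.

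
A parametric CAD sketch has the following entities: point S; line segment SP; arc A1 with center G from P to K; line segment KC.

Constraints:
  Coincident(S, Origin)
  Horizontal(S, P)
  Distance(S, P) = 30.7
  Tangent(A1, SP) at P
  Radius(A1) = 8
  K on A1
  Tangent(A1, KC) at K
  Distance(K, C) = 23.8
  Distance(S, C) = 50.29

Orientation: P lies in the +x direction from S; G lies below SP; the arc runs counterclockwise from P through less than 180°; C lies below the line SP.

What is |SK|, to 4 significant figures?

27.61

S is at the origin; SP is horizontal with |SP| = 30.7 and P on the +x side, so P = (30.70, 0.000). A1 meets SP tangentially, so GP is at right angles to SP, so G = P + (0, -8) = (30.70, -8.000). Since GK ⟂ KC (tangency), |GC| = √(8.0² + 23.8²) = 25.11 regardless of where K sits on A1. So C lies on both circle(S, 50.29) and circle(G, 25.11); the below-SP intersection is C = (39.06, -31.68). K is the foot of the tangent from C: K = (24.40, -12.93).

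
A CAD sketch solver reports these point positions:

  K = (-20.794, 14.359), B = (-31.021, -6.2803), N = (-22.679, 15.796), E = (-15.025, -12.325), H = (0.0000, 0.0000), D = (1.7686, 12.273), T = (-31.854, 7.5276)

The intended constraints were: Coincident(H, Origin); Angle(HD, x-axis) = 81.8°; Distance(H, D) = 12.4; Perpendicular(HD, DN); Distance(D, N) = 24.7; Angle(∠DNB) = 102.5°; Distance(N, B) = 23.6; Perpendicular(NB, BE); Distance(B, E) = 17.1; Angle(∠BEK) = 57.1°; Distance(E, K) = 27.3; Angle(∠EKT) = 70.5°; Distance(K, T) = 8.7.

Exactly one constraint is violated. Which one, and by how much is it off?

Distance(K, T) = 8.7 — off by 4.30.

H = (0.00, 0.00) ✓; HD at 81.80° ✓; |HD| = 12.40 ✓; ∠(HD, DN) = 90.00° ✓; |DN| = 24.70 ✓; ∠DNB = 102.5° ✓; |NB| = 23.60 ✓; ∠(NB, BE) = 90.00° ✓; |BE| = 17.10 ✓; ∠BEK = 57.10° ✓; |EK| = 27.30 ✓; ∠EKT = 70.50° ✓; |KT| = 13.00 ✗.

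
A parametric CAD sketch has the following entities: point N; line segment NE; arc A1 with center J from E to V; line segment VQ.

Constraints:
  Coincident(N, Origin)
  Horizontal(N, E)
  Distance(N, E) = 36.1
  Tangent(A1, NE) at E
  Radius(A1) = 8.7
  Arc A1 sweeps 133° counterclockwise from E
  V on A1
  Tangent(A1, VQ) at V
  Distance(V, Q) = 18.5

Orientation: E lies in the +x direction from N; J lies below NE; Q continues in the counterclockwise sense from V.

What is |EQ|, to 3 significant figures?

28.8

N is at the origin; N and E share the same y with |NE| = 36.1 and E on the +x side, so E = (36.1, 0.00). Since A1 is tangent to NE there, JE ⟂ NE, so J = E + (0, -8.7) = (36.1, -8.70). On A1, E sits at bearing 90° from J; a 133° counterclockwise sweep puts V at bearing 223°, so V = J + 8.7·(cos 223°, sin 223°) = (29.7, -14.6). A1 meets VQ tangentially, so JV is at right angles to VQ, so VQ runs along (−sin 223°, cos 223°); with |VQ| = 18.5, Q = (42.4, -28.2). Then |EQ| = |Q − E| = 28.8.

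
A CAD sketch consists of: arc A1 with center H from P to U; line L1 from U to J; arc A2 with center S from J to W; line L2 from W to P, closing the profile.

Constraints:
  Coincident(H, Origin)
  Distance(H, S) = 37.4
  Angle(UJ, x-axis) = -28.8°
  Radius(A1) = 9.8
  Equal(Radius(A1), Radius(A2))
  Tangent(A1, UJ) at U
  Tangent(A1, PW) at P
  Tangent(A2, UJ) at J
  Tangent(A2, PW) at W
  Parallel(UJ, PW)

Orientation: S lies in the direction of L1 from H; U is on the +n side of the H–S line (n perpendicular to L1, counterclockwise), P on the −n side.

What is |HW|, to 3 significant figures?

38.7

The slot axis is L1's direction at -28.8°, so u = (cos -28.8°, sin -28.8°) = (0.876, -0.482) and n = (−sin -28.8°, cos -28.8°) = (0.482, 0.876). H is at the origin and S lies 37.4 along u from H, so S = 37.4·u = (32.8, -18.0). Tangency of A1 to both parallel lines with radius 9.8 puts U and P at H ± 9.8·n: U = (4.72, 8.59), P = (-4.72, -8.59). Equal radii place J and W the same way about S: J = S + 9.8·n = (37.5, -9.43), W = S − 9.8·n = (28.1, -26.6). Then |HW| = |W − H| = 38.7.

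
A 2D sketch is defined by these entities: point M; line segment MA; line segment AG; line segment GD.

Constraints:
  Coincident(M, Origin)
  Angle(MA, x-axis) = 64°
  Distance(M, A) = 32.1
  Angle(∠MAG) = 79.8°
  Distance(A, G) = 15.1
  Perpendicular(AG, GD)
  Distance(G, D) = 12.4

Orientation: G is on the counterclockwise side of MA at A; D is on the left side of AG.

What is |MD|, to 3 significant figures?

21.4

M is at the origin; MA runs at 64.0° with length 32.1, so A = 32.1·(cos 64.0°, sin 64.0°) = (14.1, 28.9). ∠MAG = 79.8°, so AG runs at 64.0° + (180° − 79.8°) = 164° from the x-axis; with |AG| = 15.1, G = A + 15.1·(cos 164°, sin 164°) = (-0.458, 33.0). AG is perpendicular to GD; with |GD| = 12.4 on the left of AG, D = G + 12.4·(-0.272, -0.962) = (-3.83, 21.0). Then |MD| = |D − M| = 21.4.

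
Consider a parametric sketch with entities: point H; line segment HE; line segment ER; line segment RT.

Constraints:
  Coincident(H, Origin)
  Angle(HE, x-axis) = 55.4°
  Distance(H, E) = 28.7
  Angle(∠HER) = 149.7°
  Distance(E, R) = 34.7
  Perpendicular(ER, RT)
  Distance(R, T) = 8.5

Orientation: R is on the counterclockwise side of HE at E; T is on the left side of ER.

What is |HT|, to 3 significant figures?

59.8

H is at the origin; HE runs at 55.4° with length 28.7, so E = 28.7·(cos 55.4°, sin 55.4°) = (16.3, 23.6). ∠HER = 149.7°, so ER runs at 55.4° + (180° − 149.7°) = 85.7° from the x-axis; with |ER| = 34.7, R = E + 34.7·(cos 85.7°, sin 85.7°) = (18.9, 58.2). The perpendicularity gives RT at right angles to ER; with |RT| = 8.5 on the left of ER, T = R + 8.5·(-0.997, 0.0750) = (10.4, 58.9). Then |HT| = |T − H| = 59.8.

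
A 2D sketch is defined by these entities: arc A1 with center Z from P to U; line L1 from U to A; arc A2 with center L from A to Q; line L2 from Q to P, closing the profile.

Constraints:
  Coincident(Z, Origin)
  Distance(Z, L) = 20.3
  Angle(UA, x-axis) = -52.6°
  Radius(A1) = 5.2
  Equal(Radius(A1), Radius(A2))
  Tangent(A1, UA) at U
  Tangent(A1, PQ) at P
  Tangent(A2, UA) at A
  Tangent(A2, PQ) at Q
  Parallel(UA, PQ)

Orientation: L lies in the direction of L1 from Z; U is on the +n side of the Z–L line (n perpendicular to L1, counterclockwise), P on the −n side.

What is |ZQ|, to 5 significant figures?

20.955

The slot axis is L1's direction at -52.6°, so u = (cos -52.6°, sin -52.6°) = (0.60738, -0.79441) and n = (−sin -52.6°, cos -52.6°) = (0.79441, 0.60738). Z is at the origin and L lies 20.3 along u from Z, so L = 20.3·u = (12.330, -16.127). Tangency of A1 to both parallel lines with radius 5.2 puts U and P at Z ± 5.2·n: U = (4.1310, 3.1584), P = (-4.1310, -3.1584). Equal radii place A and Q the same way about L: A = L + 5.2·n = (16.461, -12.968), Q = L − 5.2·n = (8.1988, -19.285). Then |ZQ| = |Q − Z| = 20.955.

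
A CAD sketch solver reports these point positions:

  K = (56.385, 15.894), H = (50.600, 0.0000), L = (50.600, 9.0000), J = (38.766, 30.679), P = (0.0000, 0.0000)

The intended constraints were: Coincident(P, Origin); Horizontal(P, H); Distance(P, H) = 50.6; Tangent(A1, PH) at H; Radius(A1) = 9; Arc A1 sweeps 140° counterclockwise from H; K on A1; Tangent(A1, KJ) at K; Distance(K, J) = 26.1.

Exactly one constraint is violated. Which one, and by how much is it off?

Distance(K, J) = 26.1 — off by 3.10.

P = (0.00, 0.00) ✓; P.y = 0.00, H.y = 0.00 ✓; |PH| = 50.60 ✓; ∠(LH, HP) = 90.00° ✓; |LH| = 9.000 ✓; bearing(L→K) − bearing(L→H) = 140.0° ✓; |LK| = 9.000 ✓; ∠(LK, KJ) = 90.00° ✓; |KJ| = 23.00 ✗.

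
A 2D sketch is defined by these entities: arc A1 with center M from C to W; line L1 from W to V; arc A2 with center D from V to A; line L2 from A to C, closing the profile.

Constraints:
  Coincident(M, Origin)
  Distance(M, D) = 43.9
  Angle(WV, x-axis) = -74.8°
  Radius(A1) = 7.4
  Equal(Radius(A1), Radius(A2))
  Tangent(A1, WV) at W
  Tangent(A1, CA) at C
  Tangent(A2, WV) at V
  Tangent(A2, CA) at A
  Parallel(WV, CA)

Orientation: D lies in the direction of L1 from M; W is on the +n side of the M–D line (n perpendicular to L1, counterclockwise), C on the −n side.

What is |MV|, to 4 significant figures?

44.52

The slot axis is L1's direction at -74.8°, so u = (cos -74.8°, sin -74.8°) = (0.2622, -0.9650) and n = (−sin -74.8°, cos -74.8°) = (0.9650, 0.2622). M is at the origin and D lies 43.9 along u from M, so D = 43.9·u = (11.51, -42.36). Tangency of A1 to both parallel lines with radius 7.4 puts W and C at M ± 7.4·n: W = (7.141, 1.940), C = (-7.141, -1.940). Equal radii place V and A the same way about D: V = D + 7.4·n = (18.65, -40.42), A = D − 7.4·n = (4.369, -44.30). Then |MV| = |V − M| = 44.52.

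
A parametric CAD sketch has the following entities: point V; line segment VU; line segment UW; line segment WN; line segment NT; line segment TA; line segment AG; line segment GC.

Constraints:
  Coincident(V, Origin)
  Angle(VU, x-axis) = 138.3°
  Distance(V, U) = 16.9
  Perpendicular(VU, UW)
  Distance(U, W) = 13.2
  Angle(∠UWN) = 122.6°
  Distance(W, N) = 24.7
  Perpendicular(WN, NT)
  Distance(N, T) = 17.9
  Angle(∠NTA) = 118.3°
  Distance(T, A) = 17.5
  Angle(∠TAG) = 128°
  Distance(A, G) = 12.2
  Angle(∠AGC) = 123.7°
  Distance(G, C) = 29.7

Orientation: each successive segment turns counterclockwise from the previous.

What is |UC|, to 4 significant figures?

19.08

∠TAG = 128.0° gives AG at 129.4° from the x-axis; with |AG| = 12.2, G = (-1.409, 8.958). ∠AGC = 123.7° gives GC at -174.3° from the x-axis; with |GC| = 29.7, C = (-30.96, 6.008). Then |UC| = |C − U| = 19.08.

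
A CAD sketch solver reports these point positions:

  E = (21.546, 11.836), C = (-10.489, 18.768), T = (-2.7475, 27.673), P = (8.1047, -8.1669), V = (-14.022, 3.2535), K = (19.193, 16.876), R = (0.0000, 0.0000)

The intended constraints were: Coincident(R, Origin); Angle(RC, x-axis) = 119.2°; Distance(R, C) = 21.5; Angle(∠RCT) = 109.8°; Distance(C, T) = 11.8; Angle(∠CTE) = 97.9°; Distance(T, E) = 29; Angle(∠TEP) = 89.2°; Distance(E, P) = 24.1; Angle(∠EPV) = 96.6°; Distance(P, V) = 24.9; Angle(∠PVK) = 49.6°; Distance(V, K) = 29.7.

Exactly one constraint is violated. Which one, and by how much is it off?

Distance(V, K) = 29.7 — off by 6.20.

R = (0.00, 0.00) ✓; RC at 119.2° ✓; |RC| = 21.50 ✓; ∠RCT = 109.8° ✓; |CT| = 11.80 ✓; ∠CTE = 97.90° ✓; |TE| = 29.00 ✓; ∠TEP = 89.20° ✓; |EP| = 24.10 ✓; ∠EPV = 96.60° ✓; |PV| = 24.90 ✓; ∠PVK = 49.60° ✓; |VK| = 35.90 ✗.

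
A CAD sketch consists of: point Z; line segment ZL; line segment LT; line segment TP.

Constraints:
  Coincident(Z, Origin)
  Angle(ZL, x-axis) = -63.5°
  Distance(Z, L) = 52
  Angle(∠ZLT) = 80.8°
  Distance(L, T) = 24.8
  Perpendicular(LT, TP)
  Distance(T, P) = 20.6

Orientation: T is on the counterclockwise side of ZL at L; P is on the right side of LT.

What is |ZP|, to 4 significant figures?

73.80

Z is at the origin; ZL runs at -63.5° with length 52.0, so L = 52.0·(cos -63.5°, sin -63.5°) = (23.20, -46.54). ∠ZLT = 80.8°, so LT runs at -63.5° + (180° − 80.8°) = 35.70° from the x-axis; with |LT| = 24.8, T = L + 24.8·(cos 35.70°, sin 35.70°) = (43.34, -32.06). LT ⟂ TP; with |TP| = 20.6 on the right of LT, P = T + 20.6·(0.5835, -0.8121) = (55.36, -48.79). Then |ZP| = |P − Z| = 73.80.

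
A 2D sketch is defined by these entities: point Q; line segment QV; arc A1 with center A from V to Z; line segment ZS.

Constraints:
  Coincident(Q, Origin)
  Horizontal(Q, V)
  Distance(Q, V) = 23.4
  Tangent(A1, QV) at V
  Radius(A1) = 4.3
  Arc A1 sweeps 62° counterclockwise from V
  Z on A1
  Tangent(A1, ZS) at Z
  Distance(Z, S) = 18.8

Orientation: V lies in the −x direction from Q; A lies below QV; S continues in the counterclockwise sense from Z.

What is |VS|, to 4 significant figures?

22.71

On A1, V sits at bearing 90° from A; a 62° counterclockwise sweep puts Z at bearing 152°, so Z = A + 4.3·(cos 152°, sin 152°) = (-27.20, -2.281). A1 meets ZS tangentially, so AZ is at right angles to ZS, so ZS runs along (−sin 152°, cos 152°); with |ZS| = 18.8, S = (-36.02, -18.88). Then |VS| = |S − V| = 22.71.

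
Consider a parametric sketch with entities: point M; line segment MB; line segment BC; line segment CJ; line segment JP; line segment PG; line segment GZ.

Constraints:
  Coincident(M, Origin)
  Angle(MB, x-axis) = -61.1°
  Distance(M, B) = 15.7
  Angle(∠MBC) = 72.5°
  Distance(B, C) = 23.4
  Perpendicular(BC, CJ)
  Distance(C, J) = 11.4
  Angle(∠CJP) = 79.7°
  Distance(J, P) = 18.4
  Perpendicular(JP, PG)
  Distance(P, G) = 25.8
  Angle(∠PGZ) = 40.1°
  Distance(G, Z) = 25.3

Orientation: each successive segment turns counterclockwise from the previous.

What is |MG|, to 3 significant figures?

32.7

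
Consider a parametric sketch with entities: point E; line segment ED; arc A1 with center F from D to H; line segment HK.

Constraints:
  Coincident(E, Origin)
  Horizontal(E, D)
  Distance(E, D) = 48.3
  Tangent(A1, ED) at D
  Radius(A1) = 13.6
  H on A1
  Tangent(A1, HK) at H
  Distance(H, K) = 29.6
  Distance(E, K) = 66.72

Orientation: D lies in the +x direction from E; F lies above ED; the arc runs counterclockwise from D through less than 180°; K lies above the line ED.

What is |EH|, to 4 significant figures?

63.64

Checks: E.y = 0.00, D.y = 0.00 ✓; |FH| = 13.60 ✓; ∠(FH, HK) = 90.00° ✓; |HK| = 29.60 ✓; |EK| = 66.72 ✓.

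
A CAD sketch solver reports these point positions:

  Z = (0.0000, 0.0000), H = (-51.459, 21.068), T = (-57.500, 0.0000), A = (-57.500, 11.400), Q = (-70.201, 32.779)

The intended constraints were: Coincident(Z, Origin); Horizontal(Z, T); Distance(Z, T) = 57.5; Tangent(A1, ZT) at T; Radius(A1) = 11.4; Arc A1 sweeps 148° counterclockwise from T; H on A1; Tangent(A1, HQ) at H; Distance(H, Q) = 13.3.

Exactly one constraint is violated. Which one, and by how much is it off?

Distance(H, Q) = 13.3 — off by 8.80.

Z = (0.00, 0.00) ✓; Z.y = 0.00, T.y = 0.00 ✓; |ZT| = 57.50 ✓; ∠(AT, TZ) = 90.00° ✓; |AT| = 11.40 ✓; bearing(A→H) − bearing(A→T) = 148.0° ✓; |AH| = 11.40 ✓; ∠(AH, HQ) = 90.00° ✓; |HQ| = 22.10 ✗.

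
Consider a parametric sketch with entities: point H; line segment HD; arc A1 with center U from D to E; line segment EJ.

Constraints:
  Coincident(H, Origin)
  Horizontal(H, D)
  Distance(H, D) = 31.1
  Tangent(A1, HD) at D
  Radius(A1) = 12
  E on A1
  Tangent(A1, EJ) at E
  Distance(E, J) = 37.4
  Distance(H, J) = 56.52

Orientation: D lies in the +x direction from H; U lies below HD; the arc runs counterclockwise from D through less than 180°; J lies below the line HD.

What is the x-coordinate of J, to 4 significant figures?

24.83

H is at the origin; H and D share the same y with |HD| = 31.1 and D on the +x side, so D = (31.10, 0.000). Since A1 is tangent to HD there, UD ⟂ HD, so U = D + (0, -12) = (31.10, -12.00). Since UE ⟂ EJ (tangency), |UJ| = √(12.0² + 37.4²) = 39.28 regardless of where E sits on A1. So J lies on both circle(H, 56.52) and circle(U, 39.28); the below-HD intersection is J = (24.83, -50.77). E is the foot of the tangent from J: E = (19.24, -13.79).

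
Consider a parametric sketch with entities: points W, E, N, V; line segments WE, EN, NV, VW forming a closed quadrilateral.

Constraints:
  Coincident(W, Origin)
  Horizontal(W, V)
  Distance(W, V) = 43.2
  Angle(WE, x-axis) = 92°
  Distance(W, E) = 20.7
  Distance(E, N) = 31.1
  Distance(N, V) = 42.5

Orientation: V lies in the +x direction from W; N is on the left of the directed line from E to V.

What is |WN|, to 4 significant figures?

45.71

W is at the origin; W and V share the same y with |WV| = 43.2 and V in +x, so V = (43.2, 0). WE runs at 92.0° with |WE| = 20.7, so E = (-0.7224, 20.69). N is determined by |EN| = 31.1 and |NV| = 42.5 together: it lies at the intersection of circle(E, 31.1) and circle(V, 42.5). With |EV| = 48.55, the foot of the radical line on EV is 15.63 from E and the perpendicular offset is √(31.1² − 15.63²) = 26.88. Taking the left-of-EV solution: N = (24.88, 38.35).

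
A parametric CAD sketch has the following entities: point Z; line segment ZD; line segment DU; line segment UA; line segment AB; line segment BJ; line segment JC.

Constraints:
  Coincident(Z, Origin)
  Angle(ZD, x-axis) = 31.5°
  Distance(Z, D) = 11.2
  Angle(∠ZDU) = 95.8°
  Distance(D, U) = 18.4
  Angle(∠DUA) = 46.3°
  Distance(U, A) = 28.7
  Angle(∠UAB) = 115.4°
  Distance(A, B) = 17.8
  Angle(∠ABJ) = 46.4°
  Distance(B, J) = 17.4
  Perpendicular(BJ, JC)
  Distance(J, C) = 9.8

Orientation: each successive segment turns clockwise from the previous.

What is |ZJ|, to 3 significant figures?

4.57

Z is at the origin; ZD runs at 31.5° with length 11.2, so D = (9.55, 5.85). ∠ZDU = 95.8° gives DU at -52.7° from the x-axis; with |DU| = 18.4, U = (20.7, -8.78). ∠DUA = 46.3° gives UA at 174° from the x-axis; with |UA| = 28.7, A = (-7.82, -5.59). ∠UAB = 115.4° gives AB at 109° from the x-axis; with |AB| = 17.8, B = (-13.6, 11.2). ∠ABJ = 46.4° gives BJ at -24.6° from the x-axis; with |BJ| = 17.4, J = (2.20, 4.00). Then |ZJ| = |J − Z| = 4.57.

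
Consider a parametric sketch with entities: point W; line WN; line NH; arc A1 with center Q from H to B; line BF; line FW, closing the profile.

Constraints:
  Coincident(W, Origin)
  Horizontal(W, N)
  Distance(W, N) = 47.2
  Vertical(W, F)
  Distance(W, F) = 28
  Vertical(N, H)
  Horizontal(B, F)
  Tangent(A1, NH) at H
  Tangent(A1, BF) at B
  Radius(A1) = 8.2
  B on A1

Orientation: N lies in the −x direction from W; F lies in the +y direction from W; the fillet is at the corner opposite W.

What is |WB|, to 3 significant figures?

48.0

The virtual corner opposite W is at (-47.2, 28.0). Since A1 is tangent to NH there, QH ⟂ NH and since A1 is tangent to BF there, QB ⟂ BF, with radius 8.2, so the center Q sits 8.2 in from both sides at Q = (-39.0, 19.8). That places the tangent points at H = (-47.2, 19.8) on NH and B = (-39.0, 28.0) on BF. Then |WB| = |B − W| = 48.0.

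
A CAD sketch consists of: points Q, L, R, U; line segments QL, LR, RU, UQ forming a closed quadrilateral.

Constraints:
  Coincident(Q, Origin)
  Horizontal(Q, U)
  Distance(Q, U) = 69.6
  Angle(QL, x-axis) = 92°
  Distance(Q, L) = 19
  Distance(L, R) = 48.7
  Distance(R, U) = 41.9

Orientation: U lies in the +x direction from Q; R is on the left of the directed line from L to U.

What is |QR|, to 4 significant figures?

57.04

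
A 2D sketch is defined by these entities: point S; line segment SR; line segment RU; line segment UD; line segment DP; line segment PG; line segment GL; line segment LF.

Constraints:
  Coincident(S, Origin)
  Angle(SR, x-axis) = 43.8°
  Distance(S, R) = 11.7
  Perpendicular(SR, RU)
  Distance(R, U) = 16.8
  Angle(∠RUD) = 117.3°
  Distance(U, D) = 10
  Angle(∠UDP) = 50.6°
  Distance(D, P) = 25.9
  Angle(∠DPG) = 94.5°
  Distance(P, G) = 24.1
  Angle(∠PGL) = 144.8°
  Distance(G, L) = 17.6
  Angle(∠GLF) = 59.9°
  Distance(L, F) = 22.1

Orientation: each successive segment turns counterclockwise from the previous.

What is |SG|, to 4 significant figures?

32.14

S is at the origin; SR runs at 43.8° with length 11.7, so R = (8.445, 8.098). The perpendicularity gives RU at right angles to SR, so RU runs at 133.8°; with |RU| = 16.8, U = (-3.183, 20.22). ∠RUD = 117.3° gives UD at -163.5° from the x-axis; with |UD| = 10.0, D = (-12.77, 17.38). ∠UDP = 50.6° gives DP at -34.10° from the x-axis; with |DP| = 25.9, P = (8.675, 2.863). ∠DPG = 94.5° gives PG at 51.40° from the x-axis; with |PG| = 24.1, G = (23.71, 21.70). Then |SG| = |G − S| = 32.14.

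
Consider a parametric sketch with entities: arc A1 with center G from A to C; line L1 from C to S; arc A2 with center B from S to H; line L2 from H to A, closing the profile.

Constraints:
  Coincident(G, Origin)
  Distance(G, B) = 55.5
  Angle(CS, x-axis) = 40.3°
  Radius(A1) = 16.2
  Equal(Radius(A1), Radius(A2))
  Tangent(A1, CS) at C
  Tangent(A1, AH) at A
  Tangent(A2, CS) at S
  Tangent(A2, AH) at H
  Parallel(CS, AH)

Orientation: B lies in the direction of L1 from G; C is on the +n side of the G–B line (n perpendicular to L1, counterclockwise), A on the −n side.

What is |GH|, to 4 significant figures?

57.82

The slot axis is L1's direction at 40.3°, so u = (cos 40.3°, sin 40.3°) = (0.7627, 0.6468) and n = (−sin 40.3°, cos 40.3°) = (-0.6468, 0.7627). G is at the origin and B lies 55.5 along u from G, so B = 55.5·u = (42.33, 35.90). Tangency of A1 to both parallel lines with radius 16.2 puts C and A at G ± 16.2·n: C = (-10.48, 12.36), A = (10.48, -12.36). Equal radii place S and H the same way about B: S = B + 16.2·n = (31.85, 48.25), H = B − 16.2·n = (52.81, 23.54). Then |GH| = |H − G| = 57.82.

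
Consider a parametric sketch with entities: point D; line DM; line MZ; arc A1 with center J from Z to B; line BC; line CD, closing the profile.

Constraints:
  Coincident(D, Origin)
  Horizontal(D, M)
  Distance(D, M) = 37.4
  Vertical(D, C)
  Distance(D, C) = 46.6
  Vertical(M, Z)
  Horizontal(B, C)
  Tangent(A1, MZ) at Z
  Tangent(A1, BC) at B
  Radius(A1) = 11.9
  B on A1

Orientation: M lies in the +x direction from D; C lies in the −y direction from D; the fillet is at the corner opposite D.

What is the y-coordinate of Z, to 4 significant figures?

-34.70

The virtual corner opposite D is at (37.40, -46.60). Since A1 is tangent to MZ there, JZ ⟂ MZ and the tangent condition forces JB to be normal to BC, with radius 11.9, so the center J sits 11.9 in from both sides at J = (25.50, -34.70). That places the tangent points at Z = (37.40, -34.70) on MZ and B = (25.50, -46.60) on BC. So Z.y = -34.70.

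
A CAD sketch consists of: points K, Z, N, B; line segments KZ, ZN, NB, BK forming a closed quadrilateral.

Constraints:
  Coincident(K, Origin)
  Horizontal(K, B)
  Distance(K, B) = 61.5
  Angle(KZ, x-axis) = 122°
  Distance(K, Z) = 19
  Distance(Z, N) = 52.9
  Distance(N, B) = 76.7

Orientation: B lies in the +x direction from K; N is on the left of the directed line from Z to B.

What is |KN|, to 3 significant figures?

64.1

K is at the origin; KB is horizontal with |KB| = 61.5 and B in +x, so B = (61.5, 0). KZ runs at 122.0° with |KZ| = 19.0, so Z = (-10.1, 16.1). N is determined by |ZN| = 52.9 and |NB| = 76.7 together: it lies at the intersection of circle(Z, 52.9) and circle(B, 76.7). With |ZB| = 73.4, the foot of the radical line on ZB is 15.7 from Z and the perpendicular offset is √(52.9² − 15.7²) = 50.5. Taking the left-of-ZB solution: N = (16.3, 62.0).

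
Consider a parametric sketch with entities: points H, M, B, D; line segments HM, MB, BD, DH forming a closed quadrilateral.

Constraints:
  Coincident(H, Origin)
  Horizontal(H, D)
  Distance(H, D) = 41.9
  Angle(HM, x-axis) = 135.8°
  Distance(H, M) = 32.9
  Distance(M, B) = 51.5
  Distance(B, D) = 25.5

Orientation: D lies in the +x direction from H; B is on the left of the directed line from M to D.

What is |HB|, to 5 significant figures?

35.095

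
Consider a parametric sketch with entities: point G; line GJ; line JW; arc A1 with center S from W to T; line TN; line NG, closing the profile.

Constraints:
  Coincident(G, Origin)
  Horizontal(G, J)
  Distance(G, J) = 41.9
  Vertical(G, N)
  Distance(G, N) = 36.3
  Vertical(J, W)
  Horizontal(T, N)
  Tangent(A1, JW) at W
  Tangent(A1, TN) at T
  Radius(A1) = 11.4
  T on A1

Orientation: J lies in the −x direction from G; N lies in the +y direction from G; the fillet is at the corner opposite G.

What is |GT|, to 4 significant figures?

47.41

The virtual corner opposite G is at (-41.90, 36.30). A1 meets JW tangentially, so SW is at right angles to JW and since A1 is tangent to TN there, ST ⟂ TN, with radius 11.4, so the center S sits 11.4 in from both sides at S = (-30.50, 24.90). That places the tangent points at W = (-41.90, 24.90) on JW and T = (-30.50, 36.30) on TN. Then |GT| = |T − G| = 47.41.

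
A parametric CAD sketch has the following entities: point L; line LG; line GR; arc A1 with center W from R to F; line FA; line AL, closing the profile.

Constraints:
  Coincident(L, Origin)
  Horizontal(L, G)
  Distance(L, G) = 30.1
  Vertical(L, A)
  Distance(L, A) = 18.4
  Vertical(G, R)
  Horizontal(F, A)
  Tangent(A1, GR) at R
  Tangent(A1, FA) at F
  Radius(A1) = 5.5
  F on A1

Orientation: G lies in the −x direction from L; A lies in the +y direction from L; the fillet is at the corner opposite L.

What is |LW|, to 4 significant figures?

27.78

L and A share the same x with |LA| = 18.4 and A on the +y side, so A = (0.000, 18.40). The virtual corner opposite L is at (-30.10, 18.40). Tangency of A1 to GR means the radius WR is perpendicular to GR and tangency of A1 to FA means the radius WF is perpendicular to FA, with radius 5.5, so the center W sits 5.5 in from both sides at W = (-24.60, 12.90). Then |LW| = |W − L| = 27.78.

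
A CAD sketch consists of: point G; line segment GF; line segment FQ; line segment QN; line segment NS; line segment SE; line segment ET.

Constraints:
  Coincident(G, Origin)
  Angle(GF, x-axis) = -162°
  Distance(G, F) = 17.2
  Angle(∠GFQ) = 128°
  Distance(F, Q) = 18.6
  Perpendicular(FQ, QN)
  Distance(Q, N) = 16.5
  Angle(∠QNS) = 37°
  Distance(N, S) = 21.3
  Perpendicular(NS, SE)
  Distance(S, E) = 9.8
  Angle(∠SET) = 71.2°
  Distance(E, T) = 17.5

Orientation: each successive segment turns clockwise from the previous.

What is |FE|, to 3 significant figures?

15.0

G is at the origin; GF runs at -162.0° with length 17.2, so F = (-16.4, -5.32). ∠GFQ = 128.0° gives FQ at 146° from the x-axis; with |FQ| = 18.6, Q = (-31.8, 5.09). FQ ⟂ QN, so QN runs at 56.0°; with |QN| = 16.5, N = (-22.6, 18.8). ∠QNS = 37.0° gives NS at -87.0° from the x-axis; with |NS| = 21.3, S = (-21.4, -2.51). NS is perpendicular to SE, so SE runs at -177°; with |SE| = 9.8, E = (-31.2, -3.02). Then |FE| = |E − F| = 15.0.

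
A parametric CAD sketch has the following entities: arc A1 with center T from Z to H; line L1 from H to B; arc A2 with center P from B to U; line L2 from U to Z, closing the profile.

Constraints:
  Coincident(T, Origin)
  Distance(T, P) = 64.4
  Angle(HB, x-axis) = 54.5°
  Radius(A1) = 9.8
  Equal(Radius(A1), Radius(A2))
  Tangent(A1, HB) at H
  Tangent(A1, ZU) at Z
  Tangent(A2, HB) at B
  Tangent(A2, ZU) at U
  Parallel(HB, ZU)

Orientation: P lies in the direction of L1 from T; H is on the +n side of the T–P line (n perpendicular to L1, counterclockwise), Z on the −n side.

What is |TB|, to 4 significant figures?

65.14

Tangency of A1 to both parallel lines with radius 9.8 puts H and Z at T ± 9.8·n: H = (-7.978, 5.691), Z = (7.978, -5.691). Equal radii place B and U the same way about P: B = P + 9.8·n = (29.42, 58.12), U = P − 9.8·n = (45.38, 46.74). Then |TB| = |B − T| = 65.14.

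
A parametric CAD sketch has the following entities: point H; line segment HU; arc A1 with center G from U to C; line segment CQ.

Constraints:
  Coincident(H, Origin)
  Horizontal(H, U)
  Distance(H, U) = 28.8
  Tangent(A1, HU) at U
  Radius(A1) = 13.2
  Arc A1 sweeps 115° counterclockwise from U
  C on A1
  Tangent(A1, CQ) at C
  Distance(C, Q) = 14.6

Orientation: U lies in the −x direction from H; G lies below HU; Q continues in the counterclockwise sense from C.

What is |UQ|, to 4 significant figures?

32.53

H is at the origin; HU is horizontal with |HU| = 28.8 and U on the −x side, so U = (-28.80, 0.000). Tangency of A1 to HU means the radius GU is perpendicular to HU, so G = U + (0, -13.2) = (-28.80, -13.20). On A1, U sits at bearing 90° from G; a 115° counterclockwise sweep puts C at bearing 205°, so C = G + 13.2·(cos 205°, sin 205°) = (-40.76, -18.78). Tangency of A1 to CQ means the radius GC is perpendicular to CQ, so CQ runs along (−sin 205°, cos 205°); with |CQ| = 14.6, Q = (-34.59, -32.01). Then |UQ| = |Q − U| = 32.53.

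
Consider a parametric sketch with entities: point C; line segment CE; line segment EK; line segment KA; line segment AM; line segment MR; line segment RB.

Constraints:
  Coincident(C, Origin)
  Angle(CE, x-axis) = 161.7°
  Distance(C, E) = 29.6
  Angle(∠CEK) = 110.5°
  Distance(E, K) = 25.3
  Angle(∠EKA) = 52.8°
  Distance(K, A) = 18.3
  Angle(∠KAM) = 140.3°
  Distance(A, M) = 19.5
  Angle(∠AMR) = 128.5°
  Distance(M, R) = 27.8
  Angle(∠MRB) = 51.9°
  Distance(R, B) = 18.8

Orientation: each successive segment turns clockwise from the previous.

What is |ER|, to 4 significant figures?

26.60

C is at the origin; CE runs at 161.7° with length 29.6, so E = (-28.10, 9.294). ∠CEK = 110.5° gives EK at 92.20° from the x-axis; with |EK| = 25.3, K = (-29.07, 34.58). ∠EKA = 52.8° gives KA at -35.00° from the x-axis; with |KA| = 18.3, A = (-14.08, 24.08). ∠KAM = 140.3° gives AM at -74.70° from the x-axis; with |AM| = 19.5, M = (-8.938, 5.270). ∠AMR = 128.5° gives MR at -126.2° from the x-axis; with |MR| = 27.8, R = (-25.36, -17.16). Then |ER| = |R − E| = 26.60.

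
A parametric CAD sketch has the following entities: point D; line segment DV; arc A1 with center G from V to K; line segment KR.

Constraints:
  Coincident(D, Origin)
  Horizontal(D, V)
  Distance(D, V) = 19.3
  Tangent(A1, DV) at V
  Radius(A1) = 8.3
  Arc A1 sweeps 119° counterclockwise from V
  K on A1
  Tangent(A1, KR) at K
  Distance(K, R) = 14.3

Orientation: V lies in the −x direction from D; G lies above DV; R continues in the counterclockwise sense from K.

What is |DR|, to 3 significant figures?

31.3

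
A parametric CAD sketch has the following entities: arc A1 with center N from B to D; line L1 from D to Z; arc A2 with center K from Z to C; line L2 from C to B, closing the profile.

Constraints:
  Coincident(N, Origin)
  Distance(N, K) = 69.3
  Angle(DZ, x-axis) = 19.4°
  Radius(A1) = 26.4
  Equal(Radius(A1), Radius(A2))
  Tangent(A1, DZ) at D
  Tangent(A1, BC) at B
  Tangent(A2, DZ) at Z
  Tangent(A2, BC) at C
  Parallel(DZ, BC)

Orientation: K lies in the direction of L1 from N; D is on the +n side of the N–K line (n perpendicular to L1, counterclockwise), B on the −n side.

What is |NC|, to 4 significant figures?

74.16

The slot axis is L1's direction at 19.4°, so u = (cos 19.4°, sin 19.4°) = (0.9432, 0.3322) and n = (−sin 19.4°, cos 19.4°) = (-0.3322, 0.9432). N is at the origin and K lies 69.3 along u from N, so K = 69.3·u = (65.37, 23.02). Tangency of A1 to both parallel lines with radius 26.4 puts D and B at N ± 26.4·n: D = (-8.769, 24.90), B = (8.769, -24.90). Equal radii place Z and C the same way about K: Z = K + 26.4·n = (56.60, 47.92), C = K − 26.4·n = (74.13, -1.882). Then |NC| = |C − N| = 74.16.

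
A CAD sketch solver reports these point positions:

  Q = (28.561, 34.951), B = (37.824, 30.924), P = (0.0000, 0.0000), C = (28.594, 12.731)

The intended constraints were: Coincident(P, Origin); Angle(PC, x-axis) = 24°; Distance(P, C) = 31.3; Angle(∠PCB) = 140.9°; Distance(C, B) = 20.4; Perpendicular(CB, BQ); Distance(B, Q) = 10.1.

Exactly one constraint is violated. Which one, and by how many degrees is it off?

Perpendicular(CB, BQ) — off by 3.40°.

P = (0.00, 0.00) ✓; PC at 24.00° ✓; |PC| = 31.30 ✓; ∠PCB = 140.9° ✓; |CB| = 20.40 ✓; ∠(CB, BQ) = 93.40° ✗; |BQ| = 10.10 ✓.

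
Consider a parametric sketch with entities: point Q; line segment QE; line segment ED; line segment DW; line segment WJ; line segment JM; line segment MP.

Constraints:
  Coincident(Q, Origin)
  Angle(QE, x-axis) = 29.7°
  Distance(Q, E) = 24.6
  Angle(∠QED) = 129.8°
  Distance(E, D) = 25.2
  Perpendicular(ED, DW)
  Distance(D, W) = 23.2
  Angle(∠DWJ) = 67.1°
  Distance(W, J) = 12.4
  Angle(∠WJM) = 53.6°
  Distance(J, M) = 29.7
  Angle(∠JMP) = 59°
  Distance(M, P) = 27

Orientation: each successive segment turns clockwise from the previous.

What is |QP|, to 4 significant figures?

56.07

Q is at the origin; QE runs at 29.7° with length 24.6, so E = (21.37, 12.19). ∠QED = 129.8° gives ED at -20.50° from the x-axis; with |ED| = 25.2, D = (44.97, 3.363). ED ⟂ DW, so DW runs at -110.5°; with |DW| = 23.2, W = (36.85, -18.37). ∠DWJ = 67.1° gives WJ at 136.6° from the x-axis; with |WJ| = 12.4, J = (27.84, -9.848). ∠WJM = 53.6° gives JM at 10.20° from the x-axis; with |JM| = 29.7, M = (57.07, -4.588). ∠JMP = 59.0° gives MP at -110.8° from the x-axis; with |MP| = 27.0, P = (47.48, -29.83). Then |QP| = |P − Q| = 56.07.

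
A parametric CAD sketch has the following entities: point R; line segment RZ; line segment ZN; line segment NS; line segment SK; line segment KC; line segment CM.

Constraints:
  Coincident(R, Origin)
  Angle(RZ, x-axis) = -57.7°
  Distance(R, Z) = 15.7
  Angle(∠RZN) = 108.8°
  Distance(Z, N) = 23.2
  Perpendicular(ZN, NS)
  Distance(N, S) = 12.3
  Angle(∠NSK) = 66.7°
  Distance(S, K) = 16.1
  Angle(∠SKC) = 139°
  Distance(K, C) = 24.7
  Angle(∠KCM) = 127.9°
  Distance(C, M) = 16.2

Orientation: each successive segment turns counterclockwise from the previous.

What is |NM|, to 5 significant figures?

35.854

∠SKC = 139.0° gives KC at -102.20° from the x-axis; with |KC| = 24.7, C = (9.9654, -29.681). ∠KCM = 127.9° gives CM at -50.100° from the x-axis; with |CM| = 16.2, M = (20.357, -42.109). Then |NM| = |M − N| = 35.854.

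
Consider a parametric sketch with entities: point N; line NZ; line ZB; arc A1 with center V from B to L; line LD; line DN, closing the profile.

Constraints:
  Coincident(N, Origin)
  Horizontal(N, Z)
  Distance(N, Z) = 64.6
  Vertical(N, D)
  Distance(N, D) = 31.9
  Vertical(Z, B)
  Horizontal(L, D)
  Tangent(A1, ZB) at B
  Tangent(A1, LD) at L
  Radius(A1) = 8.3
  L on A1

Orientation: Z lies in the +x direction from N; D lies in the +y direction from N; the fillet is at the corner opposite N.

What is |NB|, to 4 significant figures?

68.78

N is at the origin; N and Z share the same y with |NZ| = 64.6 and Z on the +x side, so Z = (64.60, 0.000). N and D share the same x with |ND| = 31.9 and D on the +y side, so D = (0.000, 31.90). The virtual corner opposite N is at (64.60, 31.90). A1 meets ZB tangentially, so VB is at right angles to ZB and the tangent condition forces VL to be normal to LD, with radius 8.3, so the center V sits 8.3 in from both sides at V = (56.30, 23.60). That places the tangent points at B = (64.60, 23.60) on ZB and L = (56.30, 31.90) on LD. Then |NB| = |B − N| = 68.78.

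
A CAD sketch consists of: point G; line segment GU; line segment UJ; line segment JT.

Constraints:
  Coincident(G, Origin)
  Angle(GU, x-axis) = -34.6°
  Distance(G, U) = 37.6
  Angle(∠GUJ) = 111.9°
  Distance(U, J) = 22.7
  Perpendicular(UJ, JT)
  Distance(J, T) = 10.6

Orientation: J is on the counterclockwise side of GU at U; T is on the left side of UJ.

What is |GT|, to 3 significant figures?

44.0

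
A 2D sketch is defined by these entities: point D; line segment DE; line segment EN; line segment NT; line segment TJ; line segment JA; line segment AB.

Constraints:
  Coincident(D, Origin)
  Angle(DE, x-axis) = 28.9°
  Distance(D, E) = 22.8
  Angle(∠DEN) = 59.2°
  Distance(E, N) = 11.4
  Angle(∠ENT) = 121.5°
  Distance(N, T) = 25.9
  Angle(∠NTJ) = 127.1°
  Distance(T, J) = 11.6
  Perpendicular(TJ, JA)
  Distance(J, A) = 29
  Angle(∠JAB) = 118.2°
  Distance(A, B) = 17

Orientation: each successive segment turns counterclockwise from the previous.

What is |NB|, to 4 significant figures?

20.45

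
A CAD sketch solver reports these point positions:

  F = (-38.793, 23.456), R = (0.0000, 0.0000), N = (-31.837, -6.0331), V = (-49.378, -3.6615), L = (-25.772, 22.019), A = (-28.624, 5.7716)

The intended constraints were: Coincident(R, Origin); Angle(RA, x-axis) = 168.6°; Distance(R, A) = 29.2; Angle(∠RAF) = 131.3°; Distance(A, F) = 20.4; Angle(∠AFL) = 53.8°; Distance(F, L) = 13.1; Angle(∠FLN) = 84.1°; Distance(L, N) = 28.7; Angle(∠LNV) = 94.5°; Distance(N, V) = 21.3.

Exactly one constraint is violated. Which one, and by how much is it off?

Distance(N, V) = 21.3 — off by 3.60.

R = (0.00, 0.00) ✓; RA at 168.6° ✓; |RA| = 29.20 ✓; ∠RAF = 131.3° ✓; |AF| = 20.40 ✓; ∠AFL = 53.80° ✓; |FL| = 13.10 ✓; ∠FLN = 84.10° ✓; |LN| = 28.70 ✓; ∠LNV = 94.50° ✓; |NV| = 17.70 ✗.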